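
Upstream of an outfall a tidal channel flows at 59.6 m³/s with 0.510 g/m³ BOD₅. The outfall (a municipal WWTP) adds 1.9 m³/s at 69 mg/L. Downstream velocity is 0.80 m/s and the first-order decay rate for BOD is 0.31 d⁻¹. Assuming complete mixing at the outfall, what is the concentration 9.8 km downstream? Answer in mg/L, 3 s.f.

After complete mixing, C₀ = (1.9·69 + 59.6·0.51) / 61.5 = 2.626 mg/L.
Travel time t = 9800 m / 0.80 m/s = 1.225e+04 s = 0.1418 d.
C = 2.626·exp(−0.31·0.1418) = 2.626·0.957 = 2.513 mg/L.

2.51 mg/L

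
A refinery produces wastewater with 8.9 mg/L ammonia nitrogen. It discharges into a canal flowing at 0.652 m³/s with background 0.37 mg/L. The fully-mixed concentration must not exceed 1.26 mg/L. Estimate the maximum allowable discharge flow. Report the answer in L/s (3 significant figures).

76.0 L/s

Mass balance at complete mixing: C_std·(Q_w + Q_r) = Q_w·C_e + Q_r·C_b.
Rearranging, Q_w = Q_r·(C_std − C_b)/(C_e − C_std) = 0.652·(1.26 − 0.37) / (8.9 − 1.26) = 0.07595 m³/s.
= 75.95 L/s.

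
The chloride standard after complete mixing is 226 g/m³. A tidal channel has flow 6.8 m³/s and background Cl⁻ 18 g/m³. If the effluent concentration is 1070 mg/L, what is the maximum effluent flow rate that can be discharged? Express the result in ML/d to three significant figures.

Mass balance at complete mixing: C_std·(Q_w + Q_r) = Q_w·C_e + Q_r·C_b.
Rearranging, Q_w = Q_r·(C_std − C_b)/(C_e − C_std) = 6.8·(226 − 18) / (1070 − 226) = 1.676 m³/s.
= 144.8 ML/d.

145 ML/d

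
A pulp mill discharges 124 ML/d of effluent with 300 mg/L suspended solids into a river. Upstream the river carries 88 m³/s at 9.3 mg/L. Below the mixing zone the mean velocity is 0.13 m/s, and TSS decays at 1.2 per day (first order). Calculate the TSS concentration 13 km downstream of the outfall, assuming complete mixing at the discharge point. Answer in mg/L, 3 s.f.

3.48 mg/L

124 ML/d = 1.435 m³/s.
After complete mixing, C₀ = (1.435·300 + 88·9.3) / 89.44 = 13.96 mg/L.
Travel time t = 1.3e+04 m / 0.13 m/s = 1e+05 s = 1.157 d.
C = 13.96·exp(−1.2·1.157) = 13.96·0.2494 = 3.482 mg/L.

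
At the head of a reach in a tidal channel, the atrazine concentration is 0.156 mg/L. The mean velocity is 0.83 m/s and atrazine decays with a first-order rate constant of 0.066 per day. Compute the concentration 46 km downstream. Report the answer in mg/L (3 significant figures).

Travel time t = 46 km / 0.83 m/s = 4.6e+04/0.83 = 5.542e+04 s = 0.6415 d.
First-order decay: C = 0.156·exp(−0.066·0.6415) = 0.156·0.9585 = 0.1495 mg/L.

0.150 mg/L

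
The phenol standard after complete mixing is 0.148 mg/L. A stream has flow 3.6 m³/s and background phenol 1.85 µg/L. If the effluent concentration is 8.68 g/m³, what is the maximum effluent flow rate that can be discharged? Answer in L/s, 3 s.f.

61.7 L/s

1.85 µg/L = 0.00185 mg/L.
Mass balance at complete mixing: C_std·(Q_w + Q_r) = Q_w·C_e + Q_r·C_b.
Rearranging, Q_w = Q_r·(C_std − C_b)/(C_e − C_std) = 3.6·(0.148 − 0.00185) / (8.68 − 0.148) = 0.06167 m³/s.
= 61.67 L/s.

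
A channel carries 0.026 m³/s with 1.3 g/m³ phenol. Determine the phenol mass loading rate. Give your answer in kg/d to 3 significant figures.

Mass flux = Q·C = 0.026 m³/s × 1.3 g/m³ = 0.0338 g/s.
= 0.0338 g/s × 86.4 = 2.92 kg/d.

2.92 kg/d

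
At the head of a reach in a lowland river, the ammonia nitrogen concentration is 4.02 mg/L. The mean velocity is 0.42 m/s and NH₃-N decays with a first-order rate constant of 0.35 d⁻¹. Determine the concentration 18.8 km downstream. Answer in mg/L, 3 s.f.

Travel time t = 18.8 km / 0.42 m/s = 1.88e+04/0.42 = 4.476e+04 s = 0.5181 d.
First-order decay: C = 4.02·exp(−0.35·0.5181) = 4.02·0.8342 = 3.353 mg/L.

3.35 mg/L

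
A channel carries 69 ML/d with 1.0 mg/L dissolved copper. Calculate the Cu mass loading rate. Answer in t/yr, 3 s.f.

25.2 t/yr

69 ML/d = 0.7986 m³/s.
Mass flux = Q·C = 0.7986 m³/s × 1 g/m³ = 0.7986 g/s.
= 0.7986 g/s × 31.56 = 25.2 t/yr.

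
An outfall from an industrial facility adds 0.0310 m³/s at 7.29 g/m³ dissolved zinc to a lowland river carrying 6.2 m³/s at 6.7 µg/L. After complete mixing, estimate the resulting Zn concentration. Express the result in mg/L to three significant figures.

6.7 µg/L = 0.0067 mg/L.
Flow-weighted mixing gives C = (0.031·7.29 + 6.2·0.0067) / (0.031 + 6.2) = 0.2675/6.231 = 0.04294 mg/L.

0.0429 mg/L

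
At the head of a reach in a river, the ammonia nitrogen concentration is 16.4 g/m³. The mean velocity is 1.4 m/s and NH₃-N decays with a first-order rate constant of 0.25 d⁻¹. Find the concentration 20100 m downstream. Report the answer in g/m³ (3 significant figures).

15.7 g/m³

Travel time t = 20100 m / 1.4 m/s = 2.01e+04/1.4 = 1.436e+04 s = 0.1662 d.
First-order decay: C = 16.4·exp(−0.25·0.1662) = 16.4·0.9593 = 15.73 g/m³.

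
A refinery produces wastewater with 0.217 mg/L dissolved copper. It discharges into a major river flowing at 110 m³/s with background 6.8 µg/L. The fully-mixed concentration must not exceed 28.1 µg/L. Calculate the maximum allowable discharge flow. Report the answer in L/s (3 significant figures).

12400 L/s

6.8 µg/L = 0.0068 mg/L.
28.1 µg/L = 0.0281 mg/L.
Mass balance at complete mixing: C_std·(Q_w + Q_r) = Q_w·C_e + Q_r·C_b.
Rearranging, Q_w = Q_r·(C_std − C_b)/(C_e − C_std) = 110·(0.0281 − 0.0068) / (0.217 − 0.0281) = 12.4 m³/s.
= 1.24e+04 L/s.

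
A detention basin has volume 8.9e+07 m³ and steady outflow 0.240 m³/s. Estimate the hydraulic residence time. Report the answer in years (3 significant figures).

11.8 yr

Q = 0.240 m³/s × 3.156e+07 s/yr = 7.574e+06 m³/yr.
Hydraulic residence time τ = V/Q = 8.9e+07/7.574e+06 = 11.75 yr.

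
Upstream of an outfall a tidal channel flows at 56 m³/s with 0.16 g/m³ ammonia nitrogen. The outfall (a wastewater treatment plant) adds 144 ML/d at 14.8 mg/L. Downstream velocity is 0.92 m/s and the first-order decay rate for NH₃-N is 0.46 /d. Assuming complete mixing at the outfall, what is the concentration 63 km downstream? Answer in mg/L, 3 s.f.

0.405 mg/L

144 ML/d = 1.667 m³/s.
After complete mixing, C₀ = (1.667·14.8 + 56·0.16) / 57.67 = 0.5831 mg/L.
Travel time t = 6.3e+04 m / 0.92 m/s = 6.848e+04 s = 0.7926 d.
C = 0.5831·exp(−0.46·0.7926) = 0.5831·0.6945 = 0.405 mg/L.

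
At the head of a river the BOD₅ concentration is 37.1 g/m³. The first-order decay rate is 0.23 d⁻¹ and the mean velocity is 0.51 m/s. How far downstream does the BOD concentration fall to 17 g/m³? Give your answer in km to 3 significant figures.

From C = C₀·e^(−kt), t = ln(C₀/C)/k = ln(37.1/17)/0.23 = 0.7804/0.23 = 3.393 d.
Distance = v·t = 0.51 m/s × 2.932e+05 s = 1.495e+05 m = 149.5 km.

150 km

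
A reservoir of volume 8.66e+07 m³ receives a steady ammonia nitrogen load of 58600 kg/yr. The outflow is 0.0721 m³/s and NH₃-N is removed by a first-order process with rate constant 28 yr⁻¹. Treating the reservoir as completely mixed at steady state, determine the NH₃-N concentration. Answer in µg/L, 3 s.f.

Outflow Q = 0.0721 m³/s × 3.156e+07 s/yr = 2.275e+06 m³/yr.
Steady-state CSTR mass balance: W = Q·C + k·V·C, so C = W/(Q + kV).
Q + kV = 2.275e+06 + 28·8.66e+07 = 2.427e+09 m³/yr.
C = 58600/2.427e+09 = 2.414e-05 kg/m³ = 0.02414 mg/L = 24.14 µg/L.

24.1 µg/L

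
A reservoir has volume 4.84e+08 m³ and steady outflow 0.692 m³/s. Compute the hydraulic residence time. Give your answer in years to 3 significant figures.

Q = 0.692 m³/s × 3.156e+07 s/yr = 2.184e+07 m³/yr.
Hydraulic residence time τ = V/Q = 4.84e+08/2.184e+07 = 22.16 yr.

22.2 yr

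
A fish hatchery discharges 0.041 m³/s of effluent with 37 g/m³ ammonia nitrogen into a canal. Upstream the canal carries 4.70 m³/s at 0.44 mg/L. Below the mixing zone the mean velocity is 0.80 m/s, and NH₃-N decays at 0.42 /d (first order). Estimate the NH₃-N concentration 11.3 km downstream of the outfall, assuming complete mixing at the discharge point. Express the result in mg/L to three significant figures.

0.706 mg/L

After complete mixing, C₀ = (0.041·37 + 4.7·0.44) / 4.741 = 0.7562 mg/L.
Travel time t = 1.13e+04 m / 0.80 m/s = 1.412e+04 s = 0.1635 d.
C = 0.7562·exp(−0.42·0.1635) = 0.7562·0.9336 = 0.706 mg/L.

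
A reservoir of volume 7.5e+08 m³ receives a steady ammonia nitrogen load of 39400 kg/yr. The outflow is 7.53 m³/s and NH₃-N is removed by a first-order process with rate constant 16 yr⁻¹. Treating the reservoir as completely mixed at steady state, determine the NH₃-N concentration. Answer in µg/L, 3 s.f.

Outflow Q = 7.53 m³/s × 3.156e+07 s/yr = 2.376e+08 m³/yr.
Steady-state CSTR mass balance: W = Q·C + k·V·C, so C = W/(Q + kV).
Q + kV = 2.376e+08 + 16·7.5e+08 = 1.224e+10 m³/yr.
C = 39400/1.224e+10 = 3.22e-06 kg/m³ = 0.00322 mg/L = 3.22 µg/L.

3.22 µg/L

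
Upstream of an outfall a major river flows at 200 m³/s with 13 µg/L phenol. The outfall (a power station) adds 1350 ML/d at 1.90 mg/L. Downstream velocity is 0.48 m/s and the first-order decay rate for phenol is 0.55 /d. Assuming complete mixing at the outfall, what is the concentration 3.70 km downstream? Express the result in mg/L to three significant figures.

0.143 mg/L

1350 ML/d = 15.62 m³/s.
13 µg/L = 0.013 mg/L.
After complete mixing, C₀ = (15.62·1.9 + 200·0.013) / 215.6 = 0.1497 mg/L.
Travel time t = 3700 m / 0.48 m/s = 7708 s = 0.08922 d.
C = 0.1497·exp(−0.55·0.08922) = 0.1497·0.9521 = 0.1426 mg/L.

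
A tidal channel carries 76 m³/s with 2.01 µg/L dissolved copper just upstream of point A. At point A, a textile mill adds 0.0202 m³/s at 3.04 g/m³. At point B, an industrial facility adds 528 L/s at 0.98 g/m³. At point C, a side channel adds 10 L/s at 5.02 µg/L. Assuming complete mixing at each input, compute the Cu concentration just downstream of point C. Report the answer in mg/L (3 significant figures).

0.00956 mg/L

2.01 µg/L = 0.00201 mg/L.
After input A: C = (76·0.00201 + 0.0202·3.04) / 76.02 = 0.002817 mg/L.
528 L/s = 0.528 m³/s.
After input B: C = (76.02·0.002817 + 0.528·0.98) / 76.55 = 0.009557 mg/L.
10 L/s = 0.01 m³/s.
5.02 µg/L = 0.00502 mg/L.
After input C: C = (76.55·0.009557 + 0.01·0.00502) / 76.56 = 0.009557 mg/L.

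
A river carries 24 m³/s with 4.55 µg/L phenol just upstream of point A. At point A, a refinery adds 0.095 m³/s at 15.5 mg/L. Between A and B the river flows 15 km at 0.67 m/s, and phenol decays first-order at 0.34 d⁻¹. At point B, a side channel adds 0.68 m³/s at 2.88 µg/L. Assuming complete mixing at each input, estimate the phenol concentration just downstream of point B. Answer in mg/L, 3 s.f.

4.55 µg/L = 0.00455 mg/L.
After input A: C = (24·0.00455 + 0.095·15.5) / 24.09 = 0.06564 mg/L.
Over the 15 km reach to input B (t = 2.239e+04 s = 0.2591 d), decay gives C = 0.06564·exp(−0.34·0.2591) = 0.06011 mg/L.
2.88 µg/L = 0.00288 mg/L.
After input B: C = (24.09·0.06011 + 0.68·0.00288) / 24.77 = 0.05854 mg/L.

0.0585 mg/L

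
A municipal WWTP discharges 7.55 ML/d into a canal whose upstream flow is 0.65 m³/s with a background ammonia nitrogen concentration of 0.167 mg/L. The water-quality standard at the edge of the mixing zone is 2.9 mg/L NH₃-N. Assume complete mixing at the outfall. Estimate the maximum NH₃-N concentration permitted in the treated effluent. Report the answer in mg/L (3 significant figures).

23.2 mg/L

7.55 ML/d = 0.08738 m³/s.
Mass balance: 2.9·0.7374 = 0.08738·Cₑ + 0.65·0.167.
Cₑ = (2.138 − 0.1086) / 0.08738 = 23.23 mg/L.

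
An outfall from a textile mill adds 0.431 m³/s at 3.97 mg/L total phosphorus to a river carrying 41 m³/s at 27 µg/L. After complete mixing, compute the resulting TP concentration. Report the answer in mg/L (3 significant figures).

0.0680 mg/L

27 µg/L = 0.027 mg/L.
Flow-weighted mixing gives C = (0.431·3.97 + 41·0.027) / (0.431 + 41) = 2.818/41.43 = 0.06802 mg/L.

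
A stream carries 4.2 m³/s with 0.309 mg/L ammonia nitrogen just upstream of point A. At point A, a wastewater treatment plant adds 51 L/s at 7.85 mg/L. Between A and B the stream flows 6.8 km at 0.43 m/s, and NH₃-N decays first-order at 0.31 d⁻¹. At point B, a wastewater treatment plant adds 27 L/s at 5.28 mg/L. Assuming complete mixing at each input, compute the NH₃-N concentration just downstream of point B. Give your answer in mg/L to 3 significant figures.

0.408 mg/L

51 L/s = 0.051 m³/s.
After input A: C = (4.2·0.309 + 0.051·7.85) / 4.251 = 0.3995 mg/L.
Over the 6.8 km reach to input B (t = 1.581e+04 s = 0.183 d), decay gives C = 0.3995·exp(−0.31·0.183) = 0.3774 mg/L.
27 L/s = 0.027 m³/s.
After input B: C = (4.251·0.3774 + 0.027·5.28) / 4.278 = 0.4084 mg/L.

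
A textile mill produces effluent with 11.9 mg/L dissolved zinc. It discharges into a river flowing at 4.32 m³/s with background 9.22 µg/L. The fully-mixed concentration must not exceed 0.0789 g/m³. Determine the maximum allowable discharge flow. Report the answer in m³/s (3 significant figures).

0.0255 m³/s

9.22 µg/L = 0.00922 mg/L.
Mass balance at complete mixing: C_std·(Q_w + Q_r) = Q_w·C_e + Q_r·C_b.
Rearranging, Q_w = Q_r·(C_std − C_b)/(C_e − C_std) = 4.32·(0.0789 − 0.00922) / (11.9 − 0.0789) = 0.02546 m³/s.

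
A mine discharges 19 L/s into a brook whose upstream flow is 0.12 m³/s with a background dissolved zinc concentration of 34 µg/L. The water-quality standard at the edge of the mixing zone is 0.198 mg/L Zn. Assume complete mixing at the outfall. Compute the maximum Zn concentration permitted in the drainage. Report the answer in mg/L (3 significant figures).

19 L/s = 0.019 m³/s.
34 µg/L = 0.034 mg/L.
Mass balance: 0.198·0.139 = 0.019·Cₑ + 0.12·0.034.
Cₑ = (0.02752 − 0.00408) / 0.019 = 1.234 mg/L.

1.23 mg/L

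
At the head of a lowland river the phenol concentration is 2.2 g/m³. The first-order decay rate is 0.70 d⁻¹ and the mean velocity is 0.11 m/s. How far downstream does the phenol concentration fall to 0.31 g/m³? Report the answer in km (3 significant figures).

From C = C₀·e^(−kt), t = ln(C₀/C)/k = ln(2.2/0.31)/0.70 = 1.96/0.70 = 2.799 d.
Distance = v·t = 0.11 m/s × 2.419e+05 s = 2.661e+04 m = 26.61 km.

26.6 km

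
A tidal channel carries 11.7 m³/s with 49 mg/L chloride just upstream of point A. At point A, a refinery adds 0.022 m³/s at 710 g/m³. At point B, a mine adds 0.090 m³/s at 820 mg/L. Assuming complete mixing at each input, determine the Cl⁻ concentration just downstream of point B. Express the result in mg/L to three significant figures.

After input A: C = (11.7·49 + 0.022·710) / 11.72 = 50.24 mg/L.
After input B: C = (11.72·50.24 + 0.09·820) / 11.81 = 56.11 mg/L.

56.1 mg/L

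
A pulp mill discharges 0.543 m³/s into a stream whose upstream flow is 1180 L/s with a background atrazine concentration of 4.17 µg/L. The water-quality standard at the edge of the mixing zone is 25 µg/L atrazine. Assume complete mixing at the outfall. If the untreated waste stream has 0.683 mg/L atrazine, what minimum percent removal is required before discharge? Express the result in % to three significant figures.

1180 L/s = 1.18 m³/s.
4.17 µg/L = 0.00417 mg/L.
25 µg/L = 0.025 mg/L.
Mass balance: 0.025·1.723 = 0.543·Cₑ + 1.18·0.00417.
Cₑ = (0.04308 − 0.004921) / 0.543 = 0.07027 mg/L.
Required removal = 1 − 0.07027/0.683 = 89.71 %.

89.7 %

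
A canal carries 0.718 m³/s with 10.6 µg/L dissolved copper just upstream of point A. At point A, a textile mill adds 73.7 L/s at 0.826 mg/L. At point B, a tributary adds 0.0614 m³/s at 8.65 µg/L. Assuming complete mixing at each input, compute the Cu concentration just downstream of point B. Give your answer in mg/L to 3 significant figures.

10.6 µg/L = 0.0106 mg/L.
73.7 L/s = 0.0737 m³/s.
After input A: C = (0.718·0.0106 + 0.0737·0.826) / 0.7917 = 0.08651 mg/L.
8.65 µg/L = 0.00865 mg/L.
After input B: C = (0.7917·0.08651 + 0.0614·0.00865) / 0.8531 = 0.0809 mg/L.

0.0809 mg/L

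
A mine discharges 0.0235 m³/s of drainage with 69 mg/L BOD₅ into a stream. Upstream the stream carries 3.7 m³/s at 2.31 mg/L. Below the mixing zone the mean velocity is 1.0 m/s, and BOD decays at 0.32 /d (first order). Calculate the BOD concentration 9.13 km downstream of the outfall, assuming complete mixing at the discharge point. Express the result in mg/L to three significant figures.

After complete mixing, C₀ = (0.0235·69 + 3.7·2.31) / 3.724 = 2.731 mg/L.
Travel time t = 9130 m / 1.0 m/s = 9130 s = 0.1057 d.
C = 2.731·exp(−0.32·0.1057) = 2.731·0.9668 = 2.64 mg/L.

2.64 mg/L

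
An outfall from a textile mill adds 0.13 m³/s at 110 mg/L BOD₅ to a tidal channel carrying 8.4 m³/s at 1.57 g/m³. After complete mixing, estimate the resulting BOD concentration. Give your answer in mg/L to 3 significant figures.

By mass balance at complete mixing, C = (0.13·110 + 8.4·1.57) / (0.13 + 8.4) = 27.49/8.53 = 3.223 mg/L.

3.22 mg/L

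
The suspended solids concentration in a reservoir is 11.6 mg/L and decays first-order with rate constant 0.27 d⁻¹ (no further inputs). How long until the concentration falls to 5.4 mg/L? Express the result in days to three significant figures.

2.83 d

t = ln(C₀/C)/k = ln(11.6/5.4)/0.27 = 0.7646/0.27 = 2.832 d.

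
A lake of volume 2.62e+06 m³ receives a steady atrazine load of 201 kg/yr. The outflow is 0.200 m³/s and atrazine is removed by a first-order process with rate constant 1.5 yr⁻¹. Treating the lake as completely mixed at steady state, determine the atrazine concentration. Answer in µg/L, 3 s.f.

Outflow Q = 0.200 m³/s × 3.156e+07 s/yr = 6.312e+06 m³/yr.
Steady-state CSTR mass balance: W = Q·C + k·V·C, so C = W/(Q + kV).
Q + kV = 6.312e+06 + 1.5·2.62e+06 = 1.024e+07 m³/yr.
C = 201/1.024e+07 = 1.963e-05 kg/m³ = 0.01963 mg/L = 19.63 µg/L.

19.6 µg/L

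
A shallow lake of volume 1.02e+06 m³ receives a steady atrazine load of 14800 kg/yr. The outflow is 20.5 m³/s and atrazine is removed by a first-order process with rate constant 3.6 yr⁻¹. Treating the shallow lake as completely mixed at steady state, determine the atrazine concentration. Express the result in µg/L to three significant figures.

Outflow Q = 20.5 m³/s × 3.156e+07 s/yr = 6.469e+08 m³/yr.
Steady-state CSTR mass balance: W = Q·C + k·V·C, so C = W/(Q + kV).
Q + kV = 6.469e+08 + 3.6·1.02e+06 = 6.506e+08 m³/yr.
C = 14800/6.506e+08 = 2.275e-05 kg/m³ = 0.02275 mg/L = 22.75 µg/L.

22.7 µg/L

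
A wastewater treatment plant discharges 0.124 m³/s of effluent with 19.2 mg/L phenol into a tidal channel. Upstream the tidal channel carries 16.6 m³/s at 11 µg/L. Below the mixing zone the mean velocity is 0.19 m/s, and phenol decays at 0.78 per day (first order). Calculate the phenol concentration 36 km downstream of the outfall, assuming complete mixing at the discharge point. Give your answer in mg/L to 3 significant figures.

0.0277 mg/L

11 µg/L = 0.011 mg/L.
After complete mixing, C₀ = (0.124·19.2 + 16.6·0.011) / 16.72 = 0.1533 mg/L.
Travel time t = 3.6e+04 m / 0.19 m/s = 1.895e+05 s = 2.193 d.
C = 0.1533·exp(−0.78·2.193) = 0.1533·0.1808 = 0.02771 mg/L.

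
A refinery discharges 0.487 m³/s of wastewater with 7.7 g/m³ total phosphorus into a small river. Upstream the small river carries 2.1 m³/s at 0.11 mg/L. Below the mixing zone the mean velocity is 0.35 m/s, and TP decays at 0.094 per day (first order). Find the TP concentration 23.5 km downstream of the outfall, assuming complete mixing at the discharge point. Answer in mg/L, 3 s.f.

After complete mixing, C₀ = (0.487·7.7 + 2.1·0.11) / 2.587 = 1.539 mg/L.
Travel time t = 2.35e+04 m / 0.35 m/s = 6.714e+04 s = 0.7771 d.
C = 1.539·exp(−0.094·0.7771) = 1.539·0.9296 = 1.43 mg/L.

1.43 mg/L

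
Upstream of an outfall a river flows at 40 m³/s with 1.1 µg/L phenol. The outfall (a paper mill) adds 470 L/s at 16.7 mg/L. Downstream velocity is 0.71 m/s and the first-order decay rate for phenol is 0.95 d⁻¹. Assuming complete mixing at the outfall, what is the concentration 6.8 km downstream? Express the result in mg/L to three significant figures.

0.176 mg/L

470 L/s = 0.47 m³/s.
1.1 µg/L = 0.0011 mg/L.
After complete mixing, C₀ = (0.47·16.7 + 40·0.0011) / 40.47 = 0.195 mg/L.
Travel time t = 6800 m / 0.71 m/s = 9577 s = 0.1109 d.
C = 0.195·exp(−0.95·0.1109) = 0.195·0.9 = 0.1755 mg/L.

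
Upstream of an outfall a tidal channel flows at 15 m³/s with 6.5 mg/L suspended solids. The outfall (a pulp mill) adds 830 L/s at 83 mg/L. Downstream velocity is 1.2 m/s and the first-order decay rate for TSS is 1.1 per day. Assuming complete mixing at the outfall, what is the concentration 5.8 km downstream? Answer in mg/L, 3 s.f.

830 L/s = 0.83 m³/s.
After complete mixing, C₀ = (0.83·83 + 15·6.5) / 15.83 = 10.51 mg/L.
Travel time t = 5800 m / 1.2 m/s = 4833 s = 0.05594 d.
C = 10.51·exp(−1.1·0.05594) = 10.51·0.9403 = 9.884 mg/L.

9.88 mg/L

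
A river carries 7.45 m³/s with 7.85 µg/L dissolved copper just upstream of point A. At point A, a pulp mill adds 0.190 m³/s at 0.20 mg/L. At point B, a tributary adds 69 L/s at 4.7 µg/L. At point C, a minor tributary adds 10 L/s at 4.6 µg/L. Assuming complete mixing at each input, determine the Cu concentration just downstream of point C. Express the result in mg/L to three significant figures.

0.0125 mg/L

7.85 µg/L = 0.00785 mg/L.
After input A: C = (7.45·0.00785 + 0.19·0.2) / 7.64 = 0.01263 mg/L.
69 L/s = 0.069 m³/s.
4.7 µg/L = 0.0047 mg/L.
After input B: C = (7.64·0.01263 + 0.069·0.0047) / 7.709 = 0.01256 mg/L.
10 L/s = 0.01 m³/s.
4.6 µg/L = 0.0046 mg/L.
After input C: C = (7.709·0.01256 + 0.01·0.0046) / 7.719 = 0.01255 mg/L.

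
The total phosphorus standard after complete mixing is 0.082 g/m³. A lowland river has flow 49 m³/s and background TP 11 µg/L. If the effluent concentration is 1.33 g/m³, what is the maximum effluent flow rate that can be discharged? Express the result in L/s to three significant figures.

11 µg/L = 0.011 mg/L.
Mass balance at complete mixing: C_std·(Q_w + Q_r) = Q_w·C_e + Q_r·C_b.
Rearranging, Q_w = Q_r·(C_std − C_b)/(C_e − C_std) = 49·(0.082 − 0.011) / (1.33 − 0.082) = 2.788 m³/s.
= 2788 L/s.

2790 L/s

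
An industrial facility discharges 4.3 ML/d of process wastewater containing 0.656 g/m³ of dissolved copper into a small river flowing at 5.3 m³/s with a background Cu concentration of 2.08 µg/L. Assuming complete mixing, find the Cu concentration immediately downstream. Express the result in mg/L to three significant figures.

4.3 ML/d = 0.04977 m³/s.
2.08 µg/L = 0.00208 mg/L.
Conservation of mass across the mixing zone: C = (0.04977·0.656 + 5.3·0.00208) / (0.04977 + 5.3) = 0.04367/5.35 = 0.008163 mg/L.

0.00816 mg/L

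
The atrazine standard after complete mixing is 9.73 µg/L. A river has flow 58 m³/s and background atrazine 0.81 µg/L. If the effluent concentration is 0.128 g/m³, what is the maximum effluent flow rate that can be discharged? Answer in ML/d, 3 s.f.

378 ML/d

0.81 µg/L = 0.00081 mg/L.
9.73 µg/L = 0.00973 mg/L.
Mass balance at complete mixing: C_std·(Q_w + Q_r) = Q_w·C_e + Q_r·C_b.
Rearranging, Q_w = Q_r·(C_std − C_b)/(C_e − C_std) = 58·(0.00973 − 0.00081) / (0.128 − 0.00973) = 4.374 m³/s.
= 377.9 ML/d.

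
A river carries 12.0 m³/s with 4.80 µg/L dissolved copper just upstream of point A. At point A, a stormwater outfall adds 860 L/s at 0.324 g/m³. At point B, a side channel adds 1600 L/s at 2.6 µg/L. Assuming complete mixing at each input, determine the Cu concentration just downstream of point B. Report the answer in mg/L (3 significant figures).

4.80 µg/L = 0.0048 mg/L.
860 L/s = 0.86 m³/s.
After input A: C = (12·0.0048 + 0.86·0.324) / 12.86 = 0.02615 mg/L.
1600 L/s = 1.6 m³/s.
2.6 µg/L = 0.0026 mg/L.
After input B: C = (12.86·0.02615 + 1.6·0.0026) / 14.46 = 0.02354 mg/L.

0.0235 mg/L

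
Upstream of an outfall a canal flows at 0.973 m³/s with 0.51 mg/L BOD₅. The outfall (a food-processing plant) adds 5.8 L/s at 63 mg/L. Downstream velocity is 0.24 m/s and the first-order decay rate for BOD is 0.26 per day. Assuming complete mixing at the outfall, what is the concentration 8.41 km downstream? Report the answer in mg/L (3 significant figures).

0.792 mg/L

5.8 L/s = 0.0058 m³/s.
After complete mixing, C₀ = (0.0058·63 + 0.973·0.51) / 0.9788 = 0.8803 mg/L.
Travel time t = 8410 m / 0.24 m/s = 3.504e+04 s = 0.4056 d.
C = 0.8803·exp(−0.26·0.4056) = 0.8803·0.8999 = 0.7922 mg/L.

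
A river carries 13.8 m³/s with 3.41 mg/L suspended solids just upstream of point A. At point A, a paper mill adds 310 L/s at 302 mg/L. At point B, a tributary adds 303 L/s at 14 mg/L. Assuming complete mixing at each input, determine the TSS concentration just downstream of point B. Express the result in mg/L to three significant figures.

10.1 mg/L

310 L/s = 0.31 m³/s.
After input A: C = (13.8·3.41 + 0.31·302) / 14.11 = 9.97 mg/L.
303 L/s = 0.303 m³/s.
After input B: C = (14.11·9.97 + 0.303·14) / 14.41 = 10.05 mg/L.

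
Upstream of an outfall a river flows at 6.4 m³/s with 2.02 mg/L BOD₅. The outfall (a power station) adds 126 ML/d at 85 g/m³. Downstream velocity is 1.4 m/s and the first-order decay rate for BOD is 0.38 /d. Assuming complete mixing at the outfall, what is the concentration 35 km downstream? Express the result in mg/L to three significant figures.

126 ML/d = 1.458 m³/s.
After complete mixing, C₀ = (1.458·85 + 6.4·2.02) / 7.858 = 17.42 mg/L.
Travel time t = 3.5e+04 m / 1.4 m/s = 2.5e+04 s = 0.2894 d.
C = 17.42·exp(−0.38·0.2894) = 17.42·0.8959 = 15.61 mg/L.

15.6 mg/L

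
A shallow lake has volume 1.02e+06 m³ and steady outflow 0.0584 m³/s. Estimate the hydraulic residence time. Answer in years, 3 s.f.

0.553 yr

Q = 0.0584 m³/s × 3.156e+07 s/yr = 1.843e+06 m³/yr.
Hydraulic residence time τ = V/Q = 1.02e+06/1.843e+06 = 0.5535 yr.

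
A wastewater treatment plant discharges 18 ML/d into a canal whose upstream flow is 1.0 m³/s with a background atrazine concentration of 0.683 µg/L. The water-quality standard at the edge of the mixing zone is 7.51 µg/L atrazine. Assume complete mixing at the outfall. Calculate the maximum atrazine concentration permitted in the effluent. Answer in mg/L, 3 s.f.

0.0403 mg/L

18 ML/d = 0.2083 m³/s.
0.683 µg/L = 0.000683 mg/L.
7.51 µg/L = 0.00751 mg/L.
Mass balance: 0.00751·1.208 = 0.2083·Cₑ + 1·0.000683.
Cₑ = (0.009075 − 0.000683) / 0.2083 = 0.04028 mg/L.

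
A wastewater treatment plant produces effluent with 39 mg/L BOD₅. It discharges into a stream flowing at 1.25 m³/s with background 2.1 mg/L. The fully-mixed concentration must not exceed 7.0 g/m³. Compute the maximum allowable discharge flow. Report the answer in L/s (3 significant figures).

191 L/s

Mass balance at complete mixing: C_std·(Q_w + Q_r) = Q_w·C_e + Q_r·C_b.
Rearranging, Q_w = Q_r·(C_std − C_b)/(C_e − C_std) = 1.25·(7 − 2.1) / (39 − 7) = 0.1914 m³/s.
= 191.4 L/s.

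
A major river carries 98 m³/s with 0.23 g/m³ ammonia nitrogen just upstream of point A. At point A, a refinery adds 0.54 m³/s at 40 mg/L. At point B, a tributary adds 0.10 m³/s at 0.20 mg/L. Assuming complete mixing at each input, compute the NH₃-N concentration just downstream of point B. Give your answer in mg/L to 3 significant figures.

After input A: C = (98·0.23 + 0.54·40) / 98.54 = 0.4479 mg/L.
After input B: C = (98.54·0.4479 + 0.1·0.2) / 98.64 = 0.4477 mg/L.

0.448 mg/L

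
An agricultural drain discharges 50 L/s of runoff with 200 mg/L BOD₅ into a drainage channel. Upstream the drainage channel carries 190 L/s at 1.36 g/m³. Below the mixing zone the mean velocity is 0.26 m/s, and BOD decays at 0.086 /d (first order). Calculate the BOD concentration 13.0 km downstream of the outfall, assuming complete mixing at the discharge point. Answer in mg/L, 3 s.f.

40.7 mg/L

50 L/s = 0.05 m³/s.
190 L/s = 0.19 m³/s.
After complete mixing, C₀ = (0.05·200 + 0.19·1.36) / 0.24 = 42.74 mg/L.
Travel time t = 1.3e+04 m / 0.26 m/s = 5e+04 s = 0.5787 d.
C = 42.74·exp(−0.086·0.5787) = 42.74·0.9514 = 40.67 mg/L.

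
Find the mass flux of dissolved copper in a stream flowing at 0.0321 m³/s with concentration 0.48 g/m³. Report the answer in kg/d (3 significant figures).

1.33 kg/d

Mass flux = Q·C = 0.0321 m³/s × 0.48 g/m³ = 0.01541 g/s.
= 0.01541 g/s × 86.4 = 1.331 kg/d.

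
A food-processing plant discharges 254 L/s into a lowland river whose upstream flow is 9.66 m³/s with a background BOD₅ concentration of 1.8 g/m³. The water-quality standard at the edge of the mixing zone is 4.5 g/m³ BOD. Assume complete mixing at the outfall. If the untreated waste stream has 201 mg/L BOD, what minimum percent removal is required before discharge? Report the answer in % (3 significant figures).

254 L/s = 0.254 m³/s.
Mass balance: 4.5·9.914 = 0.254·Cₑ + 9.66·1.8.
Cₑ = (44.61 − 17.39) / 0.254 = 107.2 mg/L.
Required removal = 1 − 107.2/201 = 46.67 %.

46.7 %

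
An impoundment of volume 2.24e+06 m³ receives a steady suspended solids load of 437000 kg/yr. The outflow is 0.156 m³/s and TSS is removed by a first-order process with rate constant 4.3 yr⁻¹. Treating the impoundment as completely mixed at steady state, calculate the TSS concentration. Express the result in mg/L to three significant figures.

Outflow Q = 0.156 m³/s × 3.156e+07 s/yr = 4.923e+06 m³/yr.
Steady-state CSTR mass balance: W = Q·C + k·V·C, so C = W/(Q + kV).
Q + kV = 4.923e+06 + 4.3·2.24e+06 = 1.455e+07 m³/yr.
C = 437000/1.455e+07 = 0.03002 kg/m³ = 30.02 mg/L.

30.0 mg/L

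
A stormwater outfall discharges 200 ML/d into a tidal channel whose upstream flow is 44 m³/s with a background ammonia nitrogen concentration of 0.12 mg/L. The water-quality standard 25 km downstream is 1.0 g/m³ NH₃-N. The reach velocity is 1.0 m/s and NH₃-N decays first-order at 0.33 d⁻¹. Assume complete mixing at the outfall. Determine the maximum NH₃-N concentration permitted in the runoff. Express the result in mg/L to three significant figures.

200 ML/d = 2.315 m³/s.
Travel time to the compliance point: t = 2.5e+04/1.0 = 2.5e+04 s = 0.2894 d; decay factor exp(−0.33·0.2894) = 0.9089.
So the concentration just after mixing may be at most 1/0.9089 = 1.1 mg/L.
Mass balance: 1.1·46.31 = 2.315·Cₑ + 44·0.12.
Cₑ = (50.96 − 5.28) / 2.315 = 19.73 mg/L.

19.7 mg/L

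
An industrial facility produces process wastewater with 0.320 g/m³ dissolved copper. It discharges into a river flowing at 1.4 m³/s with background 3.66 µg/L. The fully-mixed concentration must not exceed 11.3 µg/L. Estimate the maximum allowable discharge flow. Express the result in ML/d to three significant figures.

2.99 ML/d

3.66 µg/L = 0.00366 mg/L.
11.3 µg/L = 0.0113 mg/L.
Mass balance at complete mixing: C_std·(Q_w + Q_r) = Q_w·C_e + Q_r·C_b.
Rearranging, Q_w = Q_r·(C_std − C_b)/(C_e − C_std) = 1.4·(0.0113 − 0.00366) / (0.32 − 0.0113) = 0.03465 m³/s.
= 2.994 ML/d.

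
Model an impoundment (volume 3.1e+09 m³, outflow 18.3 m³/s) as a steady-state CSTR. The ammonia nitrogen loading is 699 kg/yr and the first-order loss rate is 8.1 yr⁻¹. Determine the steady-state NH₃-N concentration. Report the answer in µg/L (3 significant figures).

Outflow Q = 18.3 m³/s × 3.156e+07 s/yr = 5.775e+08 m³/yr.
Steady-state CSTR mass balance: W = Q·C + k·V·C, so C = W/(Q + kV).
Q + kV = 5.775e+08 + 8.1·3.1e+09 = 2.569e+10 m³/yr.
C = 699/2.569e+10 = 2.721e-08 kg/m³ = 2.721e-05 mg/L = 0.02721 µg/L.

0.0272 µg/L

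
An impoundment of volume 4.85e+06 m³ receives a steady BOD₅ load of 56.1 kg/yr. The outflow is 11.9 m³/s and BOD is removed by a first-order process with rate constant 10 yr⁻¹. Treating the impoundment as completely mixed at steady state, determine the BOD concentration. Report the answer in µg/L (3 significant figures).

Outflow Q = 11.9 m³/s × 3.156e+07 s/yr = 3.755e+08 m³/yr.
Steady-state CSTR mass balance: W = Q·C + k·V·C, so C = W/(Q + kV).
Q + kV = 3.755e+08 + 10·4.85e+06 = 4.24e+08 m³/yr.
C = 56.1/4.24e+08 = 1.323e-07 kg/m³ = 0.0001323 mg/L = 0.1323 µg/L.

0.132 µg/L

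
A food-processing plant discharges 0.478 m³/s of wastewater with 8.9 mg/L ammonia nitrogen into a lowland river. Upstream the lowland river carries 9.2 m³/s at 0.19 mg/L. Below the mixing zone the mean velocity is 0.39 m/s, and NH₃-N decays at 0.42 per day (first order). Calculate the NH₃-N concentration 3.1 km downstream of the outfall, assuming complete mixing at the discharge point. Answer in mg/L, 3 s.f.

After complete mixing, C₀ = (0.478·8.9 + 9.2·0.19) / 9.678 = 0.6202 mg/L.
Travel time t = 3100 m / 0.39 m/s = 7949 s = 0.092 d.
C = 0.6202·exp(−0.42·0.092) = 0.6202·0.9621 = 0.5967 mg/L.

0.597 mg/L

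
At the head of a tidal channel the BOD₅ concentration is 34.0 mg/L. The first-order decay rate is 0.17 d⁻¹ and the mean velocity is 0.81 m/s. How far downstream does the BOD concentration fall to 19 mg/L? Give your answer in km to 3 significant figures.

240 km

From C = C₀·e^(−kt), t = ln(C₀/C)/k = ln(34.0/19)/0.17 = 0.5819/0.17 = 3.423 d.
Distance = v·t = 0.81 m/s × 2.958e+05 s = 2.396e+05 m = 239.6 km.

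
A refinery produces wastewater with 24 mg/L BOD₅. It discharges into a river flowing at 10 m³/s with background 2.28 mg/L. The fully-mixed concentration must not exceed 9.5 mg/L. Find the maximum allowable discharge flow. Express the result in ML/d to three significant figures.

Mass balance at complete mixing: C_std·(Q_w + Q_r) = Q_w·C_e + Q_r·C_b.
Rearranging, Q_w = Q_r·(C_std − C_b)/(C_e − C_std) = 10·(9.5 − 2.28) / (24 − 9.5) = 4.979 m³/s.
= 430.2 ML/d.

430 ML/d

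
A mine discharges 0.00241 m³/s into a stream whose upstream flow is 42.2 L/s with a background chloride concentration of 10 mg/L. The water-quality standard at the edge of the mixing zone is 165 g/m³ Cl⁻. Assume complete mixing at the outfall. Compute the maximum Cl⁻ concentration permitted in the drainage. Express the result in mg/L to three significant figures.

42.2 L/s = 0.0422 m³/s.
Mass balance: 165·0.04461 = 0.00241·Cₑ + 0.0422·10.
Cₑ = (7.361 − 0.422) / 0.00241 = 2879 mg/L.

2880 mg/L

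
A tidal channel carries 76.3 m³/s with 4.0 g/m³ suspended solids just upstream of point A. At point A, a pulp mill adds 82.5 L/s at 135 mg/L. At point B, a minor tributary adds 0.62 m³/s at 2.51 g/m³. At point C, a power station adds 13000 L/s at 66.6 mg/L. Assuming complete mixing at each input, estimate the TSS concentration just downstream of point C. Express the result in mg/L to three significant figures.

82.5 L/s = 0.0825 m³/s.
After input A: C = (76.3·4 + 0.0825·135) / 76.38 = 4.141 mg/L.
After input B: C = (76.38·4.141 + 0.62·2.51) / 77 = 4.128 mg/L.
13000 L/s = 13 m³/s.
After input C: C = (77·4.128 + 13·66.6) / 90 = 13.15 mg/L.

13.2 mg/L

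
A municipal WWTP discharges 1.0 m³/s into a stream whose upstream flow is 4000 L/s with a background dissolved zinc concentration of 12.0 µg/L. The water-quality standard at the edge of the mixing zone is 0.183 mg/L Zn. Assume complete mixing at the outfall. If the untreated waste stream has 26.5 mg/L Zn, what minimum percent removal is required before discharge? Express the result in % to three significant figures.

96.7 %

4000 L/s = 4 m³/s.
12.0 µg/L = 0.012 mg/L.
Mass balance: 0.183·5 = 1·Cₑ + 4·0.012.
Cₑ = (0.915 − 0.048) / 1 = 0.867 mg/L.
Required removal = 1 − 0.867/26.5 = 96.73 %.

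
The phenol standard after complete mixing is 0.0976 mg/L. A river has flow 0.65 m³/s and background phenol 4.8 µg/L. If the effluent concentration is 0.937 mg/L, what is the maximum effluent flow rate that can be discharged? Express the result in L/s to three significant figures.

4.8 µg/L = 0.0048 mg/L.
Mass balance at complete mixing: C_std·(Q_w + Q_r) = Q_w·C_e + Q_r·C_b.
Rearranging, Q_w = Q_r·(C_std − C_b)/(C_e − C_std) = 0.65·(0.0976 − 0.0048) / (0.937 − 0.0976) = 0.07186 m³/s.
= 71.86 L/s.

71.9 L/s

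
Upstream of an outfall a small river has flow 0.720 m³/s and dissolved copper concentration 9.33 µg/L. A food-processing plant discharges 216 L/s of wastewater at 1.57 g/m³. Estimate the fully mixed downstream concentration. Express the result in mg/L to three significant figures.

0.369 mg/L

216 L/s = 0.216 m³/s.
9.33 µg/L = 0.00933 mg/L.
By mass balance at complete mixing, C = (0.216·1.57 + 0.72·0.00933) / (0.216 + 0.72) = 0.3458/0.936 = 0.3695 mg/L.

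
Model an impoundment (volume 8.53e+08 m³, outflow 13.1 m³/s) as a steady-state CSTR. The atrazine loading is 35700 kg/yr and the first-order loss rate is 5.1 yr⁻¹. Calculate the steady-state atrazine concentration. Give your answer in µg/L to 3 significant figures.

Outflow Q = 13.1 m³/s × 3.156e+07 s/yr = 4.134e+08 m³/yr.
Steady-state CSTR mass balance: W = Q·C + k·V·C, so C = W/(Q + kV).
Q + kV = 4.134e+08 + 5.1·8.53e+08 = 4.764e+09 m³/yr.
C = 35700/4.764e+09 = 7.494e-06 kg/m³ = 0.007494 mg/L = 7.494 µg/L.

7.49 µg/L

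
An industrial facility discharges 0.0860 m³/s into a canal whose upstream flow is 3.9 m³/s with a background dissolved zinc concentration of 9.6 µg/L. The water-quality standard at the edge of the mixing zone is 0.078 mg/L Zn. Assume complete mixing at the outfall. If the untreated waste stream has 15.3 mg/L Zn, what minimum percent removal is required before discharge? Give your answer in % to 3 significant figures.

79.2 %

9.6 µg/L = 0.0096 mg/L.
Mass balance: 0.078·3.986 = 0.086·Cₑ + 3.9·0.0096.
Cₑ = (0.3109 − 0.03744) / 0.086 = 3.18 mg/L.
Required removal = 1 − 3.18/15.3 = 79.22 %.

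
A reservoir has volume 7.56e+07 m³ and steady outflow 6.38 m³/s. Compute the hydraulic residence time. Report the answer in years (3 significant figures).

0.375 yr

Q = 6.38 m³/s × 3.156e+07 s/yr = 2.013e+08 m³/yr.
Hydraulic residence time τ = V/Q = 7.56e+07/2.013e+08 = 0.3755 yr.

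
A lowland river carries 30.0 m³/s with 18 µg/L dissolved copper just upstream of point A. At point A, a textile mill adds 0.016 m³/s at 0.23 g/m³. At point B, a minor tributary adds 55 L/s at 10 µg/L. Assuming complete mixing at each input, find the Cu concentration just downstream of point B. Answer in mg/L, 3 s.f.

18 µg/L = 0.018 mg/L.
After input A: C = (30·0.018 + 0.016·0.23) / 30.02 = 0.01811 mg/L.
55 L/s = 0.055 m³/s.
10 µg/L = 0.01 mg/L.
After input B: C = (30.02·0.01811 + 0.055·0.01) / 30.07 = 0.0181 mg/L.

0.0181 mg/L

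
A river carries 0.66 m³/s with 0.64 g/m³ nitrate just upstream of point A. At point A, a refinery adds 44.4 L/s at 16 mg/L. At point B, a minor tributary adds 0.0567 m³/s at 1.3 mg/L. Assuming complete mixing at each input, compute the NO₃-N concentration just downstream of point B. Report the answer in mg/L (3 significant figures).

44.4 L/s = 0.0444 m³/s.
After input A: C = (0.66·0.64 + 0.0444·16) / 0.7044 = 1.608 mg/L.
After input B: C = (0.7044·1.608 + 0.0567·1.3) / 0.7611 = 1.585 mg/L.

1.59 mg/L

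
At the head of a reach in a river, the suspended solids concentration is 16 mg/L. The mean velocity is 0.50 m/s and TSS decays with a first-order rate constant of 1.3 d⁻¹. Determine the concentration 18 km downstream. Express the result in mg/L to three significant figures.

9.31 mg/L

Travel time t = 18 km / 0.50 m/s = 1.8e+04/0.50 = 3.6e+04 s = 0.4167 d.
First-order decay: C = 16·exp(−1.3·0.4167) = 16·0.5818 = 9.308 mg/L.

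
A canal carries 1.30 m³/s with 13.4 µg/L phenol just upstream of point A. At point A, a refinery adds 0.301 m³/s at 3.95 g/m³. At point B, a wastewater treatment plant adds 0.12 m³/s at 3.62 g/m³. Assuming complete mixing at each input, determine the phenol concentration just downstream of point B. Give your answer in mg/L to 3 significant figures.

13.4 µg/L = 0.0134 mg/L.
After input A: C = (1.3·0.0134 + 0.301·3.95) / 1.601 = 0.7535 mg/L.
After input B: C = (1.601·0.7535 + 0.12·3.62) / 1.721 = 0.9534 mg/L.

0.953 mg/L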